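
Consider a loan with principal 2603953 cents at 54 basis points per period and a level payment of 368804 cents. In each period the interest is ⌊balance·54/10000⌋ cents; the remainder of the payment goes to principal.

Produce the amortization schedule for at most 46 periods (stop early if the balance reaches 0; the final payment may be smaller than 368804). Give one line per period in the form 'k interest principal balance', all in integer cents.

1. interest=⌊2603953·54/10000⌋=14061; principal=368804-14061=354743; balance=2603953-354743=2249210
2. interest=⌊2249210·54/10000⌋=12145; principal=368804-12145=356659; balance=2249210-356659=1892551
3. interest=⌊1892551·54/10000⌋=10219; principal=368804-10219=358585; balance=1892551-358585=1533966
4. interest=⌊1533966·54/10000⌋=8283; principal=368804-8283=360521; balance=1533966-360521=1173445
5. interest=⌊1173445·54/10000⌋=6336; principal=368804-6336=362468; balance=1173445-362468=810977
6. interest=⌊810977·54/10000⌋=4379; principal=368804-4379=364425; balance=810977-364425=446552
7. interest=⌊446552·54/10000⌋=2411; principal=368804-2411=366393; balance=446552-366393=80159
8. interest=⌊80159·54/10000⌋=432; principal=min(368804-432,80159)=80159; balance=80159-80159=0

1 14061 354743 2249210
2 12145 356659 1892551
3 10219 358585 1533966
4 8283 360521 1173445
5 6336 362468 810977
6 4379 364425 446552
7 2411 366393 80159
8 432 80159 0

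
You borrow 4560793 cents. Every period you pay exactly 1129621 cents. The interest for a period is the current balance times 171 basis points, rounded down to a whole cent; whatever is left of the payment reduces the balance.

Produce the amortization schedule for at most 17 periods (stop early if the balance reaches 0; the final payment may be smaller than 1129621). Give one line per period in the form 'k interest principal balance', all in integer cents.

1 77989 1051632 3509161
2 60006 1069615 2439546
3 41716 1087905 1351641
4 23113 1106508 245133
5 4191 245133 0

1. interest=⌊4560793·171/10000⌋=77989; principal=1129621-77989=1051632; balance=4560793-1051632=3509161
2. interest=⌊3509161·171/10000⌋=60006; principal=1129621-60006=1069615; balance=3509161-1069615=2439546
3. interest=⌊2439546·171/10000⌋=41716; principal=1129621-41716=1087905; balance=2439546-1087905=1351641
4. interest=⌊1351641·171/10000⌋=23113; principal=1129621-23113=1106508; balance=1351641-1106508=245133
5. interest=⌊245133·171/10000⌋=4191; principal=min(1129621-4191,245133)=245133; balance=245133-245133=0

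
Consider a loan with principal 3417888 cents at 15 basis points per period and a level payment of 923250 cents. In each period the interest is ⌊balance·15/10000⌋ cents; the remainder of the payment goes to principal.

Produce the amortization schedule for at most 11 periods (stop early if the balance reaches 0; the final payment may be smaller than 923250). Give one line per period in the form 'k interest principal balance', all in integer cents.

1. interest=⌊3417888·15/10000⌋=5126; principal=923250-5126=918124; balance=3417888-918124=2499764
2. interest=⌊2499764·15/10000⌋=3749; principal=923250-3749=919501; balance=2499764-919501=1580263
3. interest=⌊1580263·15/10000⌋=2370; principal=923250-2370=920880; balance=1580263-920880=659383
4. interest=⌊659383·15/10000⌋=989; principal=min(923250-989,659383)=659383; balance=659383-659383=0

1 5126 918124 2499764
2 3749 919501 1580263
3 2370 920880 659383
4 989 659383 0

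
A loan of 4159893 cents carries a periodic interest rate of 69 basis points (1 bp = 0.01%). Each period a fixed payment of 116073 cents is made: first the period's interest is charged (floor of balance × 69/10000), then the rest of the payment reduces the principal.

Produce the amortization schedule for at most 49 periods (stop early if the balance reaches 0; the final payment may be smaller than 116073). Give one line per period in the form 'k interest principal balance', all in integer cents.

1. interest=⌊4159893·69/10000⌋=28703; principal=116073-28703=87370; balance=4159893-87370=4072523
2. interest=⌊4072523·69/10000⌋=28100; principal=116073-28100=87973; balance=4072523-87973=3984550
3. interest=⌊3984550·69/10000⌋=27493; principal=116073-27493=88580; balance=3984550-88580=3895970
4. interest=⌊3895970·69/10000⌋=26882; principal=116073-26882=89191; balance=3895970-89191=3806779
5. interest=⌊3806779·69/10000⌋=26266; principal=116073-26266=89807; balance=3806779-89807=3716972
6. interest=⌊3716972·69/10000⌋=25647; principal=116073-25647=90426; balance=3716972-90426=3626546
7. interest=⌊3626546·69/10000⌋=25023; principal=116073-25023=91050; balance=3626546-91050=3535496
8. interest=⌊3535496·69/10000⌋=24394; principal=116073-24394=91679; balance=3535496-91679=3443817
9. interest=⌊3443817·69/10000⌋=23762; principal=116073-23762=92311; balance=3443817-92311=3351506
10. interest=⌊3351506·69/10000⌋=23125; principal=116073-23125=92948; balance=3351506-92948=3258558
11. interest=⌊3258558·69/10000⌋=22484; principal=116073-22484=93589; balance=3258558-93589=3164969
12. interest=⌊3164969·69/10000⌋=21838; principal=116073-21838=94235; balance=3164969-94235=3070734
13. interest=⌊3070734·69/10000⌋=21188; principal=116073-21188=94885; balance=3070734-94885=2975849
14. interest=⌊2975849·69/10000⌋=20533; principal=116073-20533=95540; balance=2975849-95540=2880309
15. interest=⌊2880309·69/10000⌋=19874; principal=116073-19874=96199; balance=2880309-96199=2784110
16. interest=⌊2784110·69/10000⌋=19210; principal=116073-19210=96863; balance=2784110-96863=2687247
17. interest=⌊2687247·69/10000⌋=18542; principal=116073-18542=97531; balance=2687247-97531=2589716
18. interest=⌊2589716·69/10000⌋=17869; principal=116073-17869=98204; balance=2589716-98204=2491512
19. interest=⌊2491512·69/10000⌋=17191; principal=116073-17191=98882; balance=2491512-98882=2392630
20. interest=⌊2392630·69/10000⌋=16509; principal=116073-16509=99564; balance=2392630-99564=2293066
21. interest=⌊2293066·69/10000⌋=15822; principal=116073-15822=100251; balance=2293066-100251=2192815
22. interest=⌊2192815·69/10000⌋=15130; principal=116073-15130=100943; balance=2192815-100943=2091872
23. interest=⌊2091872·69/10000⌋=14433; principal=116073-14433=101640; balance=2091872-101640=1990232
24. interest=⌊1990232·69/10000⌋=13732; principal=116073-13732=102341; balance=1990232-102341=1887891
25. interest=⌊1887891·69/10000⌋=13026; principal=116073-13026=103047; balance=1887891-103047=1784844
26. interest=⌊1784844·69/10000⌋=12315; principal=116073-12315=103758; balance=1784844-103758=1681086
27. interest=⌊1681086·69/10000⌋=11599; principal=116073-11599=104474; balance=1681086-104474=1576612
28. interest=⌊1576612·69/10000⌋=10878; principal=116073-10878=105195; balance=1576612-105195=1471417
29. interest=⌊1471417·69/10000⌋=10152; principal=116073-10152=105921; balance=1471417-105921=1365496
30. interest=⌊1365496·69/10000⌋=9421; principal=116073-9421=106652; balance=1365496-106652=1258844
31. interest=⌊1258844·69/10000⌋=8686; principal=116073-8686=107387; balance=1258844-107387=1151457
32. interest=⌊1151457·69/10000⌋=7945; principal=116073-7945=108128; balance=1151457-108128=1043329
33. interest=⌊1043329·69/10000⌋=7198; principal=116073-7198=108875; balance=1043329-108875=934454
34. interest=⌊934454·69/10000⌋=6447; principal=116073-6447=109626; balance=934454-109626=824828
35. interest=⌊824828·69/10000⌋=5691; principal=116073-5691=110382; balance=824828-110382=714446
36. interest=⌊714446·69/10000⌋=4929; principal=116073-4929=111144; balance=714446-111144=603302
37. interest=⌊603302·69/10000⌋=4162; principal=116073-4162=111911; balance=603302-111911=491391
38. interest=⌊491391·69/10000⌋=3390; principal=116073-3390=112683; balance=491391-112683=378708
39. interest=⌊378708·69/10000⌋=2613; principal=116073-2613=113460; balance=378708-113460=265248
40. interest=⌊265248·69/10000⌋=1830; principal=116073-1830=114243; balance=265248-114243=151005
41. interest=⌊151005·69/10000⌋=1041; principal=116073-1041=115032; balance=151005-115032=35973
42. interest=⌊35973·69/10000⌋=248; principal=min(116073-248,35973)=35973; balance=35973-35973=0

1 28703 87370 4072523
2 28100 87973 3984550
3 27493 88580 3895970
4 26882 89191 3806779
5 26266 89807 3716972
6 25647 90426 3626546
7 25023 91050 3535496
8 24394 91679 3443817
9 23762 92311 3351506
10 23125 92948 3258558
11 22484 93589 3164969
12 21838 94235 3070734
13 21188 94885 2975849
14 20533 95540 2880309
15 19874 96199 2784110
16 19210 96863 2687247
17 18542 97531 2589716
18 17869 98204 2491512
19 17191 98882 2392630
20 16509 99564 2293066
21 15822 100251 2192815
22 15130 100943 2091872
23 14433 101640 1990232
24 13732 102341 1887891
25 13026 103047 1784844
26 12315 103758 1681086
27 11599 104474 1576612
28 10878 105195 1471417
29 10152 105921 1365496
30 9421 106652 1258844
31 8686 107387 1151457
32 7945 108128 1043329
33 7198 108875 934454
34 6447 109626 824828
35 5691 110382 714446
36 4929 111144 603302
37 4162 111911 491391
38 3390 112683 378708
39 2613 113460 265248
40 1830 114243 151005
41 1041 115032 35973
42 248 35973 0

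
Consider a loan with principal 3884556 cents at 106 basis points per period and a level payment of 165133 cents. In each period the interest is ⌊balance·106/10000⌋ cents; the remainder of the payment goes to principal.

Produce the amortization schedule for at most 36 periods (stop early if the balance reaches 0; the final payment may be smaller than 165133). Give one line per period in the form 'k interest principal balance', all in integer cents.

1. interest=⌊3884556·106/10000⌋=41176; principal=165133-41176=123957; balance=3884556-123957=3760599
2. interest=⌊3760599·106/10000⌋=39862; principal=165133-39862=125271; balance=3760599-125271=3635328
3. interest=⌊3635328·106/10000⌋=38534; principal=165133-38534=126599; balance=3635328-126599=3508729
4. interest=⌊3508729·106/10000⌋=37192; principal=165133-37192=127941; balance=3508729-127941=3380788
5. interest=⌊3380788·106/10000⌋=35836; principal=165133-35836=129297; balance=3380788-129297=3251491
6. interest=⌊3251491·106/10000⌋=34465; principal=165133-34465=130668; balance=3251491-130668=3120823
7. interest=⌊3120823·106/10000⌋=33080; principal=165133-33080=132053; balance=3120823-132053=2988770
8. interest=⌊2988770·106/10000⌋=31680; principal=165133-31680=133453; balance=2988770-133453=2855317
9. interest=⌊2855317·106/10000⌋=30266; principal=165133-30266=134867; balance=2855317-134867=2720450
10. interest=⌊2720450·106/10000⌋=28836; principal=165133-28836=136297; balance=2720450-136297=2584153
11. interest=⌊2584153·106/10000⌋=27392; principal=165133-27392=137741; balance=2584153-137741=2446412
12. interest=⌊2446412·106/10000⌋=25931; principal=165133-25931=139202; balance=2446412-139202=2307210
13. interest=⌊2307210·106/10000⌋=24456; principal=165133-24456=140677; balance=2307210-140677=2166533
14. interest=⌊2166533·106/10000⌋=22965; principal=165133-22965=142168; balance=2166533-142168=2024365
15. interest=⌊2024365·106/10000⌋=21458; principal=165133-21458=143675; balance=2024365-143675=1880690
16. interest=⌊1880690·106/10000⌋=19935; principal=165133-19935=145198; balance=1880690-145198=1735492
17. interest=⌊1735492·106/10000⌋=18396; principal=165133-18396=146737; balance=1735492-146737=1588755
18. interest=⌊1588755·106/10000⌋=16840; principal=165133-16840=148293; balance=1588755-148293=1440462
19. interest=⌊1440462·106/10000⌋=15268; principal=165133-15268=149865; balance=1440462-149865=1290597
20. interest=⌊1290597·106/10000⌋=13680; principal=165133-13680=151453; balance=1290597-151453=1139144
21. interest=⌊1139144·106/10000⌋=12074; principal=165133-12074=153059; balance=1139144-153059=986085
22. interest=⌊986085·106/10000⌋=10452; principal=165133-10452=154681; balance=986085-154681=831404
23. interest=⌊831404·106/10000⌋=8812; principal=165133-8812=156321; balance=831404-156321=675083
24. interest=⌊675083·106/10000⌋=7155; principal=165133-7155=157978; balance=675083-157978=517105
25. interest=⌊517105·106/10000⌋=5481; principal=165133-5481=159652; balance=517105-159652=357453
26. interest=⌊357453·106/10000⌋=3789; principal=165133-3789=161344; balance=357453-161344=196109
27. interest=⌊196109·106/10000⌋=2078; principal=165133-2078=163055; balance=196109-163055=33054
28. interest=⌊33054·106/10000⌋=350; principal=min(165133-350,33054)=33054; balance=33054-33054=0

1 41176 123957 3760599
2 39862 125271 3635328
3 38534 126599 3508729
4 37192 127941 3380788
5 35836 129297 3251491
6 34465 130668 3120823
7 33080 132053 2988770
8 31680 133453 2855317
9 30266 134867 2720450
10 28836 136297 2584153
11 27392 137741 2446412
12 25931 139202 2307210
13 24456 140677 2166533
14 22965 142168 2024365
15 21458 143675 1880690
16 19935 145198 1735492
17 18396 146737 1588755
18 16840 148293 1440462
19 15268 149865 1290597
20 13680 151453 1139144
21 12074 153059 986085
22 10452 154681 831404
23 8812 156321 675083
24 7155 157978 517105
25 5481 159652 357453
26 3789 161344 196109
27 2078 163055 33054
28 350 33054 0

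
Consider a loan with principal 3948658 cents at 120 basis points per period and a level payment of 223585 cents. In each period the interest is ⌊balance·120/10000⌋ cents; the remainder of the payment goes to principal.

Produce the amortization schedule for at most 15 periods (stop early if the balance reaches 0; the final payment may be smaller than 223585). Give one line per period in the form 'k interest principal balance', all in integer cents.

1. interest=⌊3948658·120/10000⌋=47383; principal=223585-47383=176202; balance=3948658-176202=3772456
2. interest=⌊3772456·120/10000⌋=45269; principal=223585-45269=178316; balance=3772456-178316=3594140
3. interest=⌊3594140·120/10000⌋=43129; principal=223585-43129=180456; balance=3594140-180456=3413684
4. interest=⌊3413684·120/10000⌋=40964; principal=223585-40964=182621; balance=3413684-182621=3231063
5. interest=⌊3231063·120/10000⌋=38772; principal=223585-38772=184813; balance=3231063-184813=3046250
6. interest=⌊3046250·120/10000⌋=36555; principal=223585-36555=187030; balance=3046250-187030=2859220
7. interest=⌊2859220·120/10000⌋=34310; principal=223585-34310=189275; balance=2859220-189275=2669945
8. interest=⌊2669945·120/10000⌋=32039; principal=223585-32039=191546; balance=2669945-191546=2478399
9. interest=⌊2478399·120/10000⌋=29740; principal=223585-29740=193845; balance=2478399-193845=2284554
10. interest=⌊2284554·120/10000⌋=27414; principal=223585-27414=196171; balance=2284554-196171=2088383
11. interest=⌊2088383·120/10000⌋=25060; principal=223585-25060=198525; balance=2088383-198525=1889858
12. interest=⌊1889858·120/10000⌋=22678; principal=223585-22678=200907; balance=1889858-200907=1688951
13. interest=⌊1688951·120/10000⌋=20267; principal=223585-20267=203318; balance=1688951-203318=1485633
14. interest=⌊1485633·120/10000⌋=17827; principal=223585-17827=205758; balance=1485633-205758=1279875
15. interest=⌊1279875·120/10000⌋=15358; principal=223585-15358=208227; balance=1279875-208227=1071648

1 47383 176202 3772456
2 45269 178316 3594140
3 43129 180456 3413684
4 40964 182621 3231063
5 38772 184813 3046250
6 36555 187030 2859220
7 34310 189275 2669945
8 32039 191546 2478399
9 29740 193845 2284554
10 27414 196171 2088383
11 25060 198525 1889858
12 22678 200907 1688951
13 20267 203318 1485633
14 17827 205758 1279875
15 15358 208227 1071648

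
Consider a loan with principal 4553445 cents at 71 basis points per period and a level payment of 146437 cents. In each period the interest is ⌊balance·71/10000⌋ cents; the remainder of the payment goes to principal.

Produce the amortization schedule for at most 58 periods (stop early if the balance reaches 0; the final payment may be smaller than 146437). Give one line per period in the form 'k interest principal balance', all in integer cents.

1. interest=⌊4553445·71/10000⌋=32329; principal=146437-32329=114108; balance=4553445-114108=4439337
2. interest=⌊4439337·71/10000⌋=31519; principal=146437-31519=114918; balance=4439337-114918=4324419
3. interest=⌊4324419·71/10000⌋=30703; principal=146437-30703=115734; balance=4324419-115734=4208685
4. interest=⌊4208685·71/10000⌋=29881; principal=146437-29881=116556; balance=4208685-116556=4092129
5. interest=⌊4092129·71/10000⌋=29054; principal=146437-29054=117383; balance=4092129-117383=3974746
6. interest=⌊3974746·71/10000⌋=28220; principal=146437-28220=118217; balance=3974746-118217=3856529
7. interest=⌊3856529·71/10000⌋=27381; principal=146437-27381=119056; balance=3856529-119056=3737473
8. interest=⌊3737473·71/10000⌋=26536; principal=146437-26536=119901; balance=3737473-119901=3617572
9. interest=⌊3617572·71/10000⌋=25684; principal=146437-25684=120753; balance=3617572-120753=3496819
10. interest=⌊3496819·71/10000⌋=24827; principal=146437-24827=121610; balance=3496819-121610=3375209
11. interest=⌊3375209·71/10000⌋=23963; principal=146437-23963=122474; balance=3375209-122474=3252735
12. interest=⌊3252735·71/10000⌋=23094; principal=146437-23094=123343; balance=3252735-123343=3129392
13. interest=⌊3129392·71/10000⌋=22218; principal=146437-22218=124219; balance=3129392-124219=3005173
14. interest=⌊3005173·71/10000⌋=21336; principal=146437-21336=125101; balance=3005173-125101=2880072
15. interest=⌊2880072·71/10000⌋=20448; principal=146437-20448=125989; balance=2880072-125989=2754083
16. interest=⌊2754083·71/10000⌋=19553; principal=146437-19553=126884; balance=2754083-126884=2627199
17. interest=⌊2627199·71/10000⌋=18653; principal=146437-18653=127784; balance=2627199-127784=2499415
18. interest=⌊2499415·71/10000⌋=17745; principal=146437-17745=128692; balance=2499415-128692=2370723
19. interest=⌊2370723·71/10000⌋=16832; principal=146437-16832=129605; balance=2370723-129605=2241118
20. interest=⌊2241118·71/10000⌋=15911; principal=146437-15911=130526; balance=2241118-130526=2110592
21. interest=⌊2110592·71/10000⌋=14985; principal=146437-14985=131452; balance=2110592-131452=1979140
22. interest=⌊1979140·71/10000⌋=14051; principal=146437-14051=132386; balance=1979140-132386=1846754
23. interest=⌊1846754·71/10000⌋=13111; principal=146437-13111=133326; balance=1846754-133326=1713428
24. interest=⌊1713428·71/10000⌋=12165; principal=146437-12165=134272; balance=1713428-134272=1579156
25. interest=⌊1579156·71/10000⌋=11212; principal=146437-11212=135225; balance=1579156-135225=1443931
26. interest=⌊1443931·71/10000⌋=10251; principal=146437-10251=136186; balance=1443931-136186=1307745
27. interest=⌊1307745·71/10000⌋=9284; principal=146437-9284=137153; balance=1307745-137153=1170592
28. interest=⌊1170592·71/10000⌋=8311; principal=146437-8311=138126; balance=1170592-138126=1032466
29. interest=⌊1032466·71/10000⌋=7330; principal=146437-7330=139107; balance=1032466-139107=893359
30. interest=⌊893359·71/10000⌋=6342; principal=146437-6342=140095; balance=893359-140095=753264
31. interest=⌊753264·71/10000⌋=5348; principal=146437-5348=141089; balance=753264-141089=612175
32. interest=⌊612175·71/10000⌋=4346; principal=146437-4346=142091; balance=612175-142091=470084
33. interest=⌊470084·71/10000⌋=3337; principal=146437-3337=143100; balance=470084-143100=326984
34. interest=⌊326984·71/10000⌋=2321; principal=146437-2321=144116; balance=326984-144116=182868
35. interest=⌊182868·71/10000⌋=1298; principal=146437-1298=145139; balance=182868-145139=37729
36. interest=⌊37729·71/10000⌋=267; principal=min(146437-267,37729)=37729; balance=37729-37729=0

1 32329 114108 4439337
2 31519 114918 4324419
3 30703 115734 4208685
4 29881 116556 4092129
5 29054 117383 3974746
6 28220 118217 3856529
7 27381 119056 3737473
8 26536 119901 3617572
9 25684 120753 3496819
10 24827 121610 3375209
11 23963 122474 3252735
12 23094 123343 3129392
13 22218 124219 3005173
14 21336 125101 2880072
15 20448 125989 2754083
16 19553 126884 2627199
17 18653 127784 2499415
18 17745 128692 2370723
19 16832 129605 2241118
20 15911 130526 2110592
21 14985 131452 1979140
22 14051 132386 1846754
23 13111 133326 1713428
24 12165 134272 1579156
25 11212 135225 1443931
26 10251 136186 1307745
27 9284 137153 1170592
28 8311 138126 1032466
29 7330 139107 893359
30 6342 140095 753264
31 5348 141089 612175
32 4346 142091 470084
33 3337 143100 326984
34 2321 144116 182868
35 1298 145139 37729
36 267 37729 0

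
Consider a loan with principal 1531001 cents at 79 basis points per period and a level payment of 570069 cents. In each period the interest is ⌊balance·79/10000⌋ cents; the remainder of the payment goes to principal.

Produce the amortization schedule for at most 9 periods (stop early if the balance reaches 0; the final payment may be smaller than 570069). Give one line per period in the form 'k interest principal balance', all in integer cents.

1 12094 557975 973026
2 7686 562383 410643
3 3244 410643 0

1. interest=⌊1531001·79/10000⌋=12094; principal=570069-12094=557975; balance=1531001-557975=973026
2. interest=⌊973026·79/10000⌋=7686; principal=570069-7686=562383; balance=973026-562383=410643
3. interest=⌊410643·79/10000⌋=3244; principal=min(570069-3244,410643)=410643; balance=410643-410643=0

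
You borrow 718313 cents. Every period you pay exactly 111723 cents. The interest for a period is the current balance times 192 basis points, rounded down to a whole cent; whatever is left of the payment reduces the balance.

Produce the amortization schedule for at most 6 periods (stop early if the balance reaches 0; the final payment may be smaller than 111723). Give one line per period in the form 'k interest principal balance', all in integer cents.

1. interest=⌊718313·192/10000⌋=13791; principal=111723-13791=97932; balance=718313-97932=620381
2. interest=⌊620381·192/10000⌋=11911; principal=111723-11911=99812; balance=620381-99812=520569
3. interest=⌊520569·192/10000⌋=9994; principal=111723-9994=101729; balance=520569-101729=418840
4. interest=⌊418840·192/10000⌋=8041; principal=111723-8041=103682; balance=418840-103682=315158
5. interest=⌊315158·192/10000⌋=6051; principal=111723-6051=105672; balance=315158-105672=209486
6. interest=⌊209486·192/10000⌋=4022; principal=111723-4022=107701; balance=209486-107701=101785

1 13791 97932 620381
2 11911 99812 520569
3 9994 101729 418840
4 8041 103682 315158
5 6051 105672 209486
6 4022 107701 101785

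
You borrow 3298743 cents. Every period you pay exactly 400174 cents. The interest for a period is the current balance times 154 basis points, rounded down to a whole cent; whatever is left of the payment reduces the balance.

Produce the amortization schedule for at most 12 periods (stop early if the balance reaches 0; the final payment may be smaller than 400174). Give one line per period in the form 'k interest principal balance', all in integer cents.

1. interest=⌊3298743·154/10000⌋=50800; principal=400174-50800=349374; balance=3298743-349374=2949369
2. interest=⌊2949369·154/10000⌋=45420; principal=400174-45420=354754; balance=2949369-354754=2594615
3. interest=⌊2594615·154/10000⌋=39957; principal=400174-39957=360217; balance=2594615-360217=2234398
4. interest=⌊2234398·154/10000⌋=34409; principal=400174-34409=365765; balance=2234398-365765=1868633
5. interest=⌊1868633·154/10000⌋=28776; principal=400174-28776=371398; balance=1868633-371398=1497235
6. interest=⌊1497235·154/10000⌋=23057; principal=400174-23057=377117; balance=1497235-377117=1120118
7. interest=⌊1120118·154/10000⌋=17249; principal=400174-17249=382925; balance=1120118-382925=737193
8. interest=⌊737193·154/10000⌋=11352; principal=400174-11352=388822; balance=737193-388822=348371
9. interest=⌊348371·154/10000⌋=5364; principal=min(400174-5364,348371)=348371; balance=348371-348371=0

1 50800 349374 2949369
2 45420 354754 2594615
3 39957 360217 2234398
4 34409 365765 1868633
5 28776 371398 1497235
6 23057 377117 1120118
7 17249 382925 737193
8 11352 388822 348371
9 5364 348371 0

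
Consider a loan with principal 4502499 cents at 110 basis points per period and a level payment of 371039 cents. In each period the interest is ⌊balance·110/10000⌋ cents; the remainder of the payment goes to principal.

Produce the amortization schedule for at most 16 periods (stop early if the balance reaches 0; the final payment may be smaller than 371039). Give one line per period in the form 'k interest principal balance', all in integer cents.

1 49527 321512 4180987
2 45990 325049 3855938
3 42415 328624 3527314
4 38800 332239 3195075
5 35145 335894 2859181
6 31450 339589 2519592
7 27715 343324 2176268
8 23938 347101 1829167
9 20120 350919 1478248
10 16260 354779 1123469
11 12358 358681 764788
12 8412 362627 402161
13 4423 366616 35545
14 390 35545 0

1. interest=⌊4502499·110/10000⌋=49527; principal=371039-49527=321512; balance=4502499-321512=4180987
2. interest=⌊4180987·110/10000⌋=45990; principal=371039-45990=325049; balance=4180987-325049=3855938
3. interest=⌊3855938·110/10000⌋=42415; principal=371039-42415=328624; balance=3855938-328624=3527314
4. interest=⌊3527314·110/10000⌋=38800; principal=371039-38800=332239; balance=3527314-332239=3195075
5. interest=⌊3195075·110/10000⌋=35145; principal=371039-35145=335894; balance=3195075-335894=2859181
6. interest=⌊2859181·110/10000⌋=31450; principal=371039-31450=339589; balance=2859181-339589=2519592
7. interest=⌊2519592·110/10000⌋=27715; principal=371039-27715=343324; balance=2519592-343324=2176268
8. interest=⌊2176268·110/10000⌋=23938; principal=371039-23938=347101; balance=2176268-347101=1829167
9. interest=⌊1829167·110/10000⌋=20120; principal=371039-20120=350919; balance=1829167-350919=1478248
10. interest=⌊1478248·110/10000⌋=16260; principal=371039-16260=354779; balance=1478248-354779=1123469
11. interest=⌊1123469·110/10000⌋=12358; principal=371039-12358=358681; balance=1123469-358681=764788
12. interest=⌊764788·110/10000⌋=8412; principal=371039-8412=362627; balance=764788-362627=402161
13. interest=⌊402161·110/10000⌋=4423; principal=371039-4423=366616; balance=402161-366616=35545
14. interest=⌊35545·110/10000⌋=390; principal=min(371039-390,35545)=35545; balance=35545-35545=0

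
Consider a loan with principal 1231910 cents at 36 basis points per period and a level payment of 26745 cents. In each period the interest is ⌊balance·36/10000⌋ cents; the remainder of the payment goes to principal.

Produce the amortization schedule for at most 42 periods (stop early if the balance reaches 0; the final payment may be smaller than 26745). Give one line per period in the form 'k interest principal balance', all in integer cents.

1. interest=⌊1231910·36/10000⌋=4434; principal=26745-4434=22311; balance=1231910-22311=1209599
2. interest=⌊1209599·36/10000⌋=4354; principal=26745-4354=22391; balance=1209599-22391=1187208
3. interest=⌊1187208·36/10000⌋=4273; principal=26745-4273=22472; balance=1187208-22472=1164736
4. interest=⌊1164736·36/10000⌋=4193; principal=26745-4193=22552; balance=1164736-22552=1142184
5. interest=⌊1142184·36/10000⌋=4111; principal=26745-4111=22634; balance=1142184-22634=1119550
6. interest=⌊1119550·36/10000⌋=4030; principal=26745-4030=22715; balance=1119550-22715=1096835
7. interest=⌊1096835·36/10000⌋=3948; principal=26745-3948=22797; balance=1096835-22797=1074038
8. interest=⌊1074038·36/10000⌋=3866; principal=26745-3866=22879; balance=1074038-22879=1051159
9. interest=⌊1051159·36/10000⌋=3784; principal=26745-3784=22961; balance=1051159-22961=1028198
10. interest=⌊1028198·36/10000⌋=3701; principal=26745-3701=23044; balance=1028198-23044=1005154
11. interest=⌊1005154·36/10000⌋=3618; principal=26745-3618=23127; balance=1005154-23127=982027
12. interest=⌊982027·36/10000⌋=3535; principal=26745-3535=23210; balance=982027-23210=958817
13. interest=⌊958817·36/10000⌋=3451; principal=26745-3451=23294; balance=958817-23294=935523
14. interest=⌊935523·36/10000⌋=3367; principal=26745-3367=23378; balance=935523-23378=912145
15. interest=⌊912145·36/10000⌋=3283; principal=26745-3283=23462; balance=912145-23462=888683
16. interest=⌊888683·36/10000⌋=3199; principal=26745-3199=23546; balance=888683-23546=865137
17. interest=⌊865137·36/10000⌋=3114; principal=26745-3114=23631; balance=865137-23631=841506
18. interest=⌊841506·36/10000⌋=3029; principal=26745-3029=23716; balance=841506-23716=817790
19. interest=⌊817790·36/10000⌋=2944; principal=26745-2944=23801; balance=817790-23801=793989
20. interest=⌊793989·36/10000⌋=2858; principal=26745-2858=23887; balance=793989-23887=770102
21. interest=⌊770102·36/10000⌋=2772; principal=26745-2772=23973; balance=770102-23973=746129
22. interest=⌊746129·36/10000⌋=2686; principal=26745-2686=24059; balance=746129-24059=722070
23. interest=⌊722070·36/10000⌋=2599; principal=26745-2599=24146; balance=722070-24146=697924
24. interest=⌊697924·36/10000⌋=2512; principal=26745-2512=24233; balance=697924-24233=673691
25. interest=⌊673691·36/10000⌋=2425; principal=26745-2425=24320; balance=673691-24320=649371
26. interest=⌊649371·36/10000⌋=2337; principal=26745-2337=24408; balance=649371-24408=624963
27. interest=⌊624963·36/10000⌋=2249; principal=26745-2249=24496; balance=624963-24496=600467
28. interest=⌊600467·36/10000⌋=2161; principal=26745-2161=24584; balance=600467-24584=575883
29. interest=⌊575883·36/10000⌋=2073; principal=26745-2073=24672; balance=575883-24672=551211
30. interest=⌊551211·36/10000⌋=1984; principal=26745-1984=24761; balance=551211-24761=526450
31. interest=⌊526450·36/10000⌋=1895; principal=26745-1895=24850; balance=526450-24850=501600
32. interest=⌊501600·36/10000⌋=1805; principal=26745-1805=24940; balance=501600-24940=476660
33. interest=⌊476660·36/10000⌋=1715; principal=26745-1715=25030; balance=476660-25030=451630
34. interest=⌊451630·36/10000⌋=1625; principal=26745-1625=25120; balance=451630-25120=426510
35. interest=⌊426510·36/10000⌋=1535; principal=26745-1535=25210; balance=426510-25210=401300
36. interest=⌊401300·36/10000⌋=1444; principal=26745-1444=25301; balance=401300-25301=375999
37. interest=⌊375999·36/10000⌋=1353; principal=26745-1353=25392; balance=375999-25392=350607
38. interest=⌊350607·36/10000⌋=1262; principal=26745-1262=25483; balance=350607-25483=325124
39. interest=⌊325124·36/10000⌋=1170; principal=26745-1170=25575; balance=325124-25575=299549
40. interest=⌊299549·36/10000⌋=1078; principal=26745-1078=25667; balance=299549-25667=273882
41. interest=⌊273882·36/10000⌋=985; principal=26745-985=25760; balance=273882-25760=248122
42. interest=⌊248122·36/10000⌋=893; principal=26745-893=25852; balance=248122-25852=222270

1 4434 22311 1209599
2 4354 22391 1187208
3 4273 22472 1164736
4 4193 22552 1142184
5 4111 22634 1119550
6 4030 22715 1096835
7 3948 22797 1074038
8 3866 22879 1051159
9 3784 22961 1028198
10 3701 23044 1005154
11 3618 23127 982027
12 3535 23210 958817
13 3451 23294 935523
14 3367 23378 912145
15 3283 23462 888683
16 3199 23546 865137
17 3114 23631 841506
18 3029 23716 817790
19 2944 23801 793989
20 2858 23887 770102
21 2772 23973 746129
22 2686 24059 722070
23 2599 24146 697924
24 2512 24233 673691
25 2425 24320 649371
26 2337 24408 624963
27 2249 24496 600467
28 2161 24584 575883
29 2073 24672 551211
30 1984 24761 526450
31 1895 24850 501600
32 1805 24940 476660
33 1715 25030 451630
34 1625 25120 426510
35 1535 25210 401300
36 1444 25301 375999
37 1353 25392 350607
38 1262 25483 325124
39 1170 25575 299549
40 1078 25667 273882
41 985 25760 248122
42 893 25852 222270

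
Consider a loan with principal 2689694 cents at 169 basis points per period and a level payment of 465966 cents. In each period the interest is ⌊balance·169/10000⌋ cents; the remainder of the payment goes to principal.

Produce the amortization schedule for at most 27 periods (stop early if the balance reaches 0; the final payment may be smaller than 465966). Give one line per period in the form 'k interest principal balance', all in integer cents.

1 45455 420511 2269183
2 38349 427617 1841566
3 31122 434844 1406722
4 23773 442193 964529
5 16300 449666 514863
6 8701 457265 57598
7 973 57598 0

1. interest=⌊2689694·169/10000⌋=45455; principal=465966-45455=420511; balance=2689694-420511=2269183
2. interest=⌊2269183·169/10000⌋=38349; principal=465966-38349=427617; balance=2269183-427617=1841566
3. interest=⌊1841566·169/10000⌋=31122; principal=465966-31122=434844; balance=1841566-434844=1406722
4. interest=⌊1406722·169/10000⌋=23773; principal=465966-23773=442193; balance=1406722-442193=964529
5. interest=⌊964529·169/10000⌋=16300; principal=465966-16300=449666; balance=964529-449666=514863
6. interest=⌊514863·169/10000⌋=8701; principal=465966-8701=457265; balance=514863-457265=57598
7. interest=⌊57598·169/10000⌋=973; principal=min(465966-973,57598)=57598; balance=57598-57598=0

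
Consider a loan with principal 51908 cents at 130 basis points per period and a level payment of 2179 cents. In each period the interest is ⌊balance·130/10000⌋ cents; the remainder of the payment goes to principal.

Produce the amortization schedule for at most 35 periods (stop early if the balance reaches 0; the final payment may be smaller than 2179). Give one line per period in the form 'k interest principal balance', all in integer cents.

1. interest=⌊51908·130/10000⌋=674; principal=2179-674=1505; balance=51908-1505=50403
2. interest=⌊50403·130/10000⌋=655; principal=2179-655=1524; balance=50403-1524=48879
3. interest=⌊48879·130/10000⌋=635; principal=2179-635=1544; balance=48879-1544=47335
4. interest=⌊47335·130/10000⌋=615; principal=2179-615=1564; balance=47335-1564=45771
5. interest=⌊45771·130/10000⌋=595; principal=2179-595=1584; balance=45771-1584=44187
6. interest=⌊44187·130/10000⌋=574; principal=2179-574=1605; balance=44187-1605=42582
7. interest=⌊42582·130/10000⌋=553; principal=2179-553=1626; balance=42582-1626=40956
8. interest=⌊40956·130/10000⌋=532; principal=2179-532=1647; balance=40956-1647=39309
9. interest=⌊39309·130/10000⌋=511; principal=2179-511=1668; balance=39309-1668=37641
10. interest=⌊37641·130/10000⌋=489; principal=2179-489=1690; balance=37641-1690=35951
11. interest=⌊35951·130/10000⌋=467; principal=2179-467=1712; balance=35951-1712=34239
12. interest=⌊34239·130/10000⌋=445; principal=2179-445=1734; balance=34239-1734=32505
13. interest=⌊32505·130/10000⌋=422; principal=2179-422=1757; balance=32505-1757=30748
14. interest=⌊30748·130/10000⌋=399; principal=2179-399=1780; balance=30748-1780=28968
15. interest=⌊28968·130/10000⌋=376; principal=2179-376=1803; balance=28968-1803=27165
16. interest=⌊27165·130/10000⌋=353; principal=2179-353=1826; balance=27165-1826=25339
17. interest=⌊25339·130/10000⌋=329; principal=2179-329=1850; balance=25339-1850=23489
18. interest=⌊23489·130/10000⌋=305; principal=2179-305=1874; balance=23489-1874=21615
19. interest=⌊21615·130/10000⌋=280; principal=2179-280=1899; balance=21615-1899=19716
20. interest=⌊19716·130/10000⌋=256; principal=2179-256=1923; balance=19716-1923=17793
21. interest=⌊17793·130/10000⌋=231; principal=2179-231=1948; balance=17793-1948=15845
22. interest=⌊15845·130/10000⌋=205; principal=2179-205=1974; balance=15845-1974=13871
23. interest=⌊13871·130/10000⌋=180; principal=2179-180=1999; balance=13871-1999=11872
24. interest=⌊11872·130/10000⌋=154; principal=2179-154=2025; balance=11872-2025=9847
25. interest=⌊9847·130/10000⌋=128; principal=2179-128=2051; balance=9847-2051=7796
26. interest=⌊7796·130/10000⌋=101; principal=2179-101=2078; balance=7796-2078=5718
27. interest=⌊5718·130/10000⌋=74; principal=2179-74=2105; balance=5718-2105=3613
28. interest=⌊3613·130/10000⌋=46; principal=2179-46=2133; balance=3613-2133=1480
29. interest=⌊1480·130/10000⌋=19; principal=min(2179-19,1480)=1480; balance=1480-1480=0

1 674 1505 50403
2 655 1524 48879
3 635 1544 47335
4 615 1564 45771
5 595 1584 44187
6 574 1605 42582
7 553 1626 40956
8 532 1647 39309
9 511 1668 37641
10 489 1690 35951
11 467 1712 34239
12 445 1734 32505
13 422 1757 30748
14 399 1780 28968
15 376 1803 27165
16 353 1826 25339
17 329 1850 23489
18 305 1874 21615
19 280 1899 19716
20 256 1923 17793
21 231 1948 15845
22 205 1974 13871
23 180 1999 11872
24 154 2025 9847
25 128 2051 7796
26 101 2078 5718
27 74 2105 3613
28 46 2133 1480
29 19 1480 0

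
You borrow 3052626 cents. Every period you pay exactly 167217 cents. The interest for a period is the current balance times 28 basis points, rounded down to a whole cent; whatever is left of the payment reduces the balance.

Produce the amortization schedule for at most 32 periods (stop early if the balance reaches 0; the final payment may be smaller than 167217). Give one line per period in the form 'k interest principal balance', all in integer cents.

1 8547 158670 2893956
2 8103 159114 2734842
3 7657 159560 2575282
4 7210 160007 2415275
5 6762 160455 2254820
6 6313 160904 2093916
7 5862 161355 1932561
8 5411 161806 1770755
9 4958 162259 1608496
10 4503 162714 1445782
11 4048 163169 1282613
12 3591 163626 1118987
13 3133 164084 954903
14 2673 164544 790359
15 2213 165004 625355
16 1750 165467 459888
17 1287 165930 293958
18 823 166394 127564
19 357 127564 0

1. interest=⌊3052626·28/10000⌋=8547; principal=167217-8547=158670; balance=3052626-158670=2893956
2. interest=⌊2893956·28/10000⌋=8103; principal=167217-8103=159114; balance=2893956-159114=2734842
3. interest=⌊2734842·28/10000⌋=7657; principal=167217-7657=159560; balance=2734842-159560=2575282
4. interest=⌊2575282·28/10000⌋=7210; principal=167217-7210=160007; balance=2575282-160007=2415275
5. interest=⌊2415275·28/10000⌋=6762; principal=167217-6762=160455; balance=2415275-160455=2254820
6. interest=⌊2254820·28/10000⌋=6313; principal=167217-6313=160904; balance=2254820-160904=2093916
7. interest=⌊2093916·28/10000⌋=5862; principal=167217-5862=161355; balance=2093916-161355=1932561
8. interest=⌊1932561·28/10000⌋=5411; principal=167217-5411=161806; balance=1932561-161806=1770755
9. interest=⌊1770755·28/10000⌋=4958; principal=167217-4958=162259; balance=1770755-162259=1608496
10. interest=⌊1608496·28/10000⌋=4503; principal=167217-4503=162714; balance=1608496-162714=1445782
11. interest=⌊1445782·28/10000⌋=4048; principal=167217-4048=163169; balance=1445782-163169=1282613
12. interest=⌊1282613·28/10000⌋=3591; principal=167217-3591=163626; balance=1282613-163626=1118987
13. interest=⌊1118987·28/10000⌋=3133; principal=167217-3133=164084; balance=1118987-164084=954903
14. interest=⌊954903·28/10000⌋=2673; principal=167217-2673=164544; balance=954903-164544=790359
15. interest=⌊790359·28/10000⌋=2213; principal=167217-2213=165004; balance=790359-165004=625355
16. interest=⌊625355·28/10000⌋=1750; principal=167217-1750=165467; balance=625355-165467=459888
17. interest=⌊459888·28/10000⌋=1287; principal=167217-1287=165930; balance=459888-165930=293958
18. interest=⌊293958·28/10000⌋=823; principal=167217-823=166394; balance=293958-166394=127564
19. interest=⌊127564·28/10000⌋=357; principal=min(167217-357,127564)=127564; balance=127564-127564=0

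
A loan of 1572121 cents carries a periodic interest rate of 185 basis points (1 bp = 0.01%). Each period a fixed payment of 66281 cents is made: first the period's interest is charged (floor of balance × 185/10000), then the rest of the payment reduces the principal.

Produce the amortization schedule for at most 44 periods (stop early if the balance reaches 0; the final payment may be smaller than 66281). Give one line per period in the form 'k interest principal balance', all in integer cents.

1 29084 37197 1534924
2 28396 37885 1497039
3 27695 38586 1458453
4 26981 39300 1419153
5 26254 40027 1379126
6 25513 40768 1338358
7 24759 41522 1296836
8 23991 42290 1254546
9 23209 43072 1211474
10 22412 43869 1167605
11 21600 44681 1122924
12 20774 45507 1077417
13 19932 46349 1031068
14 19074 47207 983861
15 18201 48080 935781
16 17311 48970 886811
17 16406 49875 836936
18 15483 50798 786138
19 14543 51738 734400
20 13586 52695 681705
21 12611 53670 628035
22 11618 54663 573372
23 10607 55674 517698
24 9577 56704 460994
25 8528 57753 403241
26 7459 58822 344419
27 6371 59910 284509
28 5263 61018 223491
29 4134 62147 161344
30 2984 63297 98047
31 1813 64468 33579
32 621 33579 0

1. interest=⌊1572121·185/10000⌋=29084; principal=66281-29084=37197; balance=1572121-37197=1534924
2. interest=⌊1534924·185/10000⌋=28396; principal=66281-28396=37885; balance=1534924-37885=1497039
3. interest=⌊1497039·185/10000⌋=27695; principal=66281-27695=38586; balance=1497039-38586=1458453
4. interest=⌊1458453·185/10000⌋=26981; principal=66281-26981=39300; balance=1458453-39300=1419153
5. interest=⌊1419153·185/10000⌋=26254; principal=66281-26254=40027; balance=1419153-40027=1379126
6. interest=⌊1379126·185/10000⌋=25513; principal=66281-25513=40768; balance=1379126-40768=1338358
7. interest=⌊1338358·185/10000⌋=24759; principal=66281-24759=41522; balance=1338358-41522=1296836
8. interest=⌊1296836·185/10000⌋=23991; principal=66281-23991=42290; balance=1296836-42290=1254546
9. interest=⌊1254546·185/10000⌋=23209; principal=66281-23209=43072; balance=1254546-43072=1211474
10. interest=⌊1211474·185/10000⌋=22412; principal=66281-22412=43869; balance=1211474-43869=1167605
11. interest=⌊1167605·185/10000⌋=21600; principal=66281-21600=44681; balance=1167605-44681=1122924
12. interest=⌊1122924·185/10000⌋=20774; principal=66281-20774=45507; balance=1122924-45507=1077417
13. interest=⌊1077417·185/10000⌋=19932; principal=66281-19932=46349; balance=1077417-46349=1031068
14. interest=⌊1031068·185/10000⌋=19074; principal=66281-19074=47207; balance=1031068-47207=983861
15. interest=⌊983861·185/10000⌋=18201; principal=66281-18201=48080; balance=983861-48080=935781
16. interest=⌊935781·185/10000⌋=17311; principal=66281-17311=48970; balance=935781-48970=886811
17. interest=⌊886811·185/10000⌋=16406; principal=66281-16406=49875; balance=886811-49875=836936
18. interest=⌊836936·185/10000⌋=15483; principal=66281-15483=50798; balance=836936-50798=786138
19. interest=⌊786138·185/10000⌋=14543; principal=66281-14543=51738; balance=786138-51738=734400
20. interest=⌊734400·185/10000⌋=13586; principal=66281-13586=52695; balance=734400-52695=681705
21. interest=⌊681705·185/10000⌋=12611; principal=66281-12611=53670; balance=681705-53670=628035
22. interest=⌊628035·185/10000⌋=11618; principal=66281-11618=54663; balance=628035-54663=573372
23. interest=⌊573372·185/10000⌋=10607; principal=66281-10607=55674; balance=573372-55674=517698
24. interest=⌊517698·185/10000⌋=9577; principal=66281-9577=56704; balance=517698-56704=460994
25. interest=⌊460994·185/10000⌋=8528; principal=66281-8528=57753; balance=460994-57753=403241
26. interest=⌊403241·185/10000⌋=7459; principal=66281-7459=58822; balance=403241-58822=344419
27. interest=⌊344419·185/10000⌋=6371; principal=66281-6371=59910; balance=344419-59910=284509
28. interest=⌊284509·185/10000⌋=5263; principal=66281-5263=61018; balance=284509-61018=223491
29. interest=⌊223491·185/10000⌋=4134; principal=66281-4134=62147; balance=223491-62147=161344
30. interest=⌊161344·185/10000⌋=2984; principal=66281-2984=63297; balance=161344-63297=98047
31. interest=⌊98047·185/10000⌋=1813; principal=66281-1813=64468; balance=98047-64468=33579
32. interest=⌊33579·185/10000⌋=621; principal=min(66281-621,33579)=33579; balance=33579-33579=0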